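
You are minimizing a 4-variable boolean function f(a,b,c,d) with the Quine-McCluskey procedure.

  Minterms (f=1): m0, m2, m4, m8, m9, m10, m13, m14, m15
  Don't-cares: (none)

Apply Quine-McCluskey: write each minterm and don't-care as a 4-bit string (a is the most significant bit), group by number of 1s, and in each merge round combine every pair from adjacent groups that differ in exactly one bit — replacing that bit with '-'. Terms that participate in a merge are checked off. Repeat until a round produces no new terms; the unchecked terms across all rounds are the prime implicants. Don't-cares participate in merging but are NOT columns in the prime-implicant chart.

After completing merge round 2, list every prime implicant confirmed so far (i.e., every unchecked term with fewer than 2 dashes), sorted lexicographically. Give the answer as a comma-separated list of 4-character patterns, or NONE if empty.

0-00, 1-01, 1-10, 100-, 11-1, 111-

Round 0: 0000✓ 0010✓ 0100✓ 1000✓ 1001✓ 1010✓ 1101✓ 1110✓ 1111✓
Round 1: -000✓ -010✓ 0-00 00-0✓ 1-01 1-10 10-0✓ 100- 11-1 111-
Round 2: -0-0
PIs = {-0-0, 0-00, 1-01, 1-10, 100-, 11-1, 111-}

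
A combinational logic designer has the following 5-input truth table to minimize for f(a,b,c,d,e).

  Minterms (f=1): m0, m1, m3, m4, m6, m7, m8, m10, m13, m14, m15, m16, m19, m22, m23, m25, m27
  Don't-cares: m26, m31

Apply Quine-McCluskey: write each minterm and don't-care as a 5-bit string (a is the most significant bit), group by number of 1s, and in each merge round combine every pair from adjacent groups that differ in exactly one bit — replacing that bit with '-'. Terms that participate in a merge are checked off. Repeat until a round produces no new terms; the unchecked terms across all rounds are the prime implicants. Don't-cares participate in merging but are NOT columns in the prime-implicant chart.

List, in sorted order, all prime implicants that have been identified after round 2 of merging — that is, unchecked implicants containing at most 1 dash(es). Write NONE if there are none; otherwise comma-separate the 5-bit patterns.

Round 0: 00000✓ 00001✓ 00011✓ 00100✓ 00110✓ 00111✓ 01000✓ 01010✓ 01101✓ 01110✓ 01111✓ 10000✓ 10011✓ 10110✓ 10111✓ 11001✓ 11010✓ 11011✓ 11111✓
Round 1: -0000 -0011✓ -0110✓ -0111✓ -1010 -1111✓ 0-000 0-110✓ 0-111✓ 00-00 00-11✓ 000-1 0000- 001-0 0011-✓ 01-10 010-0 011-1 0111-✓ 1-011✓ 1-111✓ 10-11✓ 1011-✓ 11-11✓ 110-1 1101-
Round 2: --111 -0-11 -011- 0-11- 1--11
PIs = {--111, -0-11, -0000, -011-, -1010, 0-000, 0-11-, 00-00, 000-1, 0000-, 001-0, 01-10, 010-0, 011-1, 1--11, 110-1, 1101-}

-0000, -1010, 0-000, 00-00, 000-1, 0000-, 001-0, 01-10, 010-0, 011-1, 110-1, 1101-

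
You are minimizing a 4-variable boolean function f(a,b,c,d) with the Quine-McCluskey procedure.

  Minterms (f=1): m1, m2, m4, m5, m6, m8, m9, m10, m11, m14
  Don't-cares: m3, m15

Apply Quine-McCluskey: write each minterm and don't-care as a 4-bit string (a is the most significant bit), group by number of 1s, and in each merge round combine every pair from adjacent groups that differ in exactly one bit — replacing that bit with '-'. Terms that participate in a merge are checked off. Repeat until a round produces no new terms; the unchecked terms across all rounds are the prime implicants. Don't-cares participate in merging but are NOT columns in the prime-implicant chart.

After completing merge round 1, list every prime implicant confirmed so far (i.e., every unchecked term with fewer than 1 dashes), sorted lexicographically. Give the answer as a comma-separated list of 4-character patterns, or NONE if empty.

size-2^0 implicants → 0001(✓)  0010(✓)  0011(✓)  0100(✓)  0101(✓)  0110(✓)  1000(✓)  1001(✓)  1010(✓)  1011(✓)  1110(✓)  1111(✓)
size-2^1 implicants → -001(✓)  -010(✓)  -011(✓)  -110(✓)  0-01  0-10(✓)  00-1(✓)  001-(✓)  01-0  010-  1-10(✓)  1-11(✓)  10-0(✓)  10-1(✓)  100-(✓)  101-(✓)  111-(✓)
size-2^2 implicants → --10  -0-1  -01-  1-1-  10--
Unchecked terms (primes): --10, -0-1, -01-, 0-01, 01-0, 010-, 1-1-, 10--

NONE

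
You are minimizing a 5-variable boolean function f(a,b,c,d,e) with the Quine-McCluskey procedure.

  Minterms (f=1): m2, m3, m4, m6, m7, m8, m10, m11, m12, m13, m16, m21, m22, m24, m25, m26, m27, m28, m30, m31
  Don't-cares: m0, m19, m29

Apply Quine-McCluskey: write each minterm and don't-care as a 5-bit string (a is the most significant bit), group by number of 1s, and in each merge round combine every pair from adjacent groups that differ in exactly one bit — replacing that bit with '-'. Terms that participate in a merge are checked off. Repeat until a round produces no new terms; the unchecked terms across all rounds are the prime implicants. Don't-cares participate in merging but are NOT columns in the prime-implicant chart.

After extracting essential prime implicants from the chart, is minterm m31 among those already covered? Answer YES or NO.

size-2^0 implicants → 00000(✓)  00010(✓)  00011(✓)  00100(✓)  00110(✓)  00111(✓)  01000(✓)  01010(✓)  01011(✓)  01100(✓)  01101(✓)  10000(✓)  10011(✓)  10101(✓)  10110(✓)  11000(✓)  11001(✓)  11010(✓)  11011(✓)  11100(✓)  11101(✓)  11110(✓)  11111(✓)
size-2^1 implicants → -0000(✓)  -0011(✓)  -0110  -1000(✓)  -1010(✓)  -1011(✓)  -1100(✓)  -1101(✓)  0-000(✓)  0-010(✓)  0-011(✓)  0-100(✓)  00-00(✓)  00-10(✓)  00-11(✓)  000-0(✓)  0001-(✓)  001-0(✓)  0011-(✓)  01-00(✓)  010-0(✓)  0101-(✓)  0110-(✓)  1-000(✓)  1-011(✓)  1-101  1-110  11-00(✓)  11-01(✓)  11-10(✓)  11-11(✓)  110-0(✓)  110-1(✓)  1100-(✓)  1101-(✓)  111-0(✓)  111-1(✓)  1110-(✓)  1111-(✓)
size-2^2 implicants → --000  --011  -1-00  -10-0  -101-  -110-  0--00  0-0-0  0-01-  00--0  00-1-  11--0(✓)  11--1(✓)  11-0-(✓)  11-1-(✓)  110--(✓)  111--(✓)
size-2^3 implicants → 11---
Unchecked terms (primes): --000, --011, -0110, -1-00, -10-0, -101-, -110-, 0--00, 0-0-0, 0-01-, 00--0, 00-1-, 1-101, 1-110, 11---
Minterm coverage:
  m2 ⊆ 0-0-0,0-01-,00--0,00-1-
  m3 ⊆ --011,0-01-,00-1-
  m4 ⊆ 0--00,00--0
  m6 ⊆ -0110,00--0,00-1-
  m7 ⊆ 00-1- [E]
  m8 ⊆ --000,-1-00,-10-0,0--00,0-0-0
  m10 ⊆ -10-0,-101-,0-0-0,0-01-
  m11 ⊆ --011,-101-,0-01-
  m12 ⊆ -1-00,-110-,0--00
  m13 ⊆ -110- [E]
  m16 ⊆ --000 [E]
  m21 ⊆ 1-101 [E]
  m22 ⊆ -0110,1-110
  m24 ⊆ --000,-1-00,-10-0,11---
  m25 ⊆ 11--- [E]
  m26 ⊆ -10-0,-101-,11---
  m27 ⊆ --011,-101-,11---
  m28 ⊆ -1-00,-110-,11---
  m30 ⊆ 1-110,11---
  m31 ⊆ 11--- [E]
E = {--000, -110-, 00-1-, 1-101, 11---}

YES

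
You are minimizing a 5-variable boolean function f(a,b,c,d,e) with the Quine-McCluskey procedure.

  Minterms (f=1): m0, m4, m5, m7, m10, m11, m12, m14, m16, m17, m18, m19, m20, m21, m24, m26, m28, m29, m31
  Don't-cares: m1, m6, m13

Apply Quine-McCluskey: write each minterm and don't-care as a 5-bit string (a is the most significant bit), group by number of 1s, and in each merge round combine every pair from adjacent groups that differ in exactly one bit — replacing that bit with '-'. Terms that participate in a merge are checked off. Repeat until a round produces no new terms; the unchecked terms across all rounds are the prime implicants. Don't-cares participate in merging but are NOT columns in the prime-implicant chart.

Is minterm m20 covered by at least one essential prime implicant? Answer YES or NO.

size-2^0 implicants → 00000(✓)  00001(✓)  00100(✓)  00101(✓)  00110(✓)  00111(✓)  01010(✓)  01011(✓)  01100(✓)  01101(✓)  01110(✓)  10000(✓)  10001(✓)  10010(✓)  10011(✓)  10100(✓)  10101(✓)  11000(✓)  11010(✓)  11100(✓)  11101(✓)  11111(✓)
size-2^1 implicants → -0000(✓)  -0001(✓)  -0100(✓)  -0101(✓)  -1010  -1100(✓)  -1101(✓)  0-100(✓)  0-101(✓)  0-110(✓)  00-00(✓)  00-01(✓)  0000-(✓)  001-0(✓)  001-1(✓)  0010-(✓)  0011-(✓)  01-10  0101-  011-0(✓)  0110-(✓)  1-000(✓)  1-010(✓)  1-100(✓)  1-101(✓)  10-00(✓)  10-01(✓)  100-0(✓)  100-1(✓)  1000-(✓)  1001-(✓)  1010-(✓)  11-00(✓)  110-0(✓)  111-1  1110-(✓)
size-2^2 implicants → --100(✓)  --101(✓)  -0-00(✓)  -0-01(✓)  -000-(✓)  -010-(✓)  -110-(✓)  0-1-0  0-10-(✓)  00-0-(✓)  001--  1--00  1-0-0  1-10-(✓)  10-0-(✓)  100--
size-2^3 implicants → --10-  -0-0-
Unchecked terms (primes): --10-, -0-0-, -1010, 0-1-0, 001--, 01-10, 0101-, 1--00, 1-0-0, 100--, 111-1
Minterm coverage:
  m0 ⊆ -0-0- [E]
  m4 ⊆ --10-,-0-0-,0-1-0,001--
  m5 ⊆ --10-,-0-0-,001--
  m7 ⊆ 001-- [E]
  m10 ⊆ -1010,01-10,0101-
  m11 ⊆ 0101- [E]
  m12 ⊆ --10-,0-1-0
  m14 ⊆ 0-1-0,01-10
  m16 ⊆ -0-0-,1--00,1-0-0,100--
  m17 ⊆ -0-0-,100--
  m18 ⊆ 1-0-0,100--
  m19 ⊆ 100-- [E]
  m20 ⊆ --10-,-0-0-,1--00
  m21 ⊆ --10-,-0-0-
  m24 ⊆ 1--00,1-0-0
  m26 ⊆ -1010,1-0-0
  m28 ⊆ --10-,1--00
  m29 ⊆ --10-,111-1
  m31 ⊆ 111-1 [E]
E = {-0-0-, 001--, 0101-, 100--, 111-1}

YES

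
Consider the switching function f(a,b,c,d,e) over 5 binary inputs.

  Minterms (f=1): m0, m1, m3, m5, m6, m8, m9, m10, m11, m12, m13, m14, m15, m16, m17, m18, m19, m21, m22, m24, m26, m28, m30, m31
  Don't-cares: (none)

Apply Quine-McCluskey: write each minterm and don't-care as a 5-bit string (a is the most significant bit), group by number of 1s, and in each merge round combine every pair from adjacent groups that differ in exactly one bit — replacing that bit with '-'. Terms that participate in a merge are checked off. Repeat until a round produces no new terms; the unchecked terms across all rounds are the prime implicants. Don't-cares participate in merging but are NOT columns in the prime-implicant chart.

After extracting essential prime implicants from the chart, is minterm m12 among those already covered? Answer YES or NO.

[col 0] 00000*, 00001*, 00011*, 00101*, 00110*, 01000*, 01001*, 01010*, 01011*, 01100*, 01101*, 01110*, 01111*, 10000*, 10001*, 10010*, 10011*, 10101*, 10110*, 11000*, 11010*, 11100*, 11110*, 11111*
[col 1] -0000*, -0001*, -0011*, -0101*, -0110*, -1000*, -1010*, -1100*, -1110*, -1111*, 0-000*, 0-001*, 0-011*, 0-101*, 0-110*, 00-01*, 000-1*, 0000-*, 01-00*, 01-01*, 01-10*, 01-11*, 010-0*, 010-1*, 0100-*, 0101-*, 011-0*, 011-1*, 0110-*, 0111-*, 1-000*, 1-010*, 1-110*, 10-01*, 10-10*, 100-0*, 100-1*, 1000-*, 1001-*, 11-00*, 11-10*, 110-0*, 111-0*, 1111-*
[col 2] --000, --110, -0-01, -00-1, -000-, -1-00*, -1-10*, -10-0*, -11-0*, -111-, 0--01, 0-0-1, 0-00-, 01--0*, 01--1*, 01-0-*, 01-1-*, 010--*, 011--*, 1--10, 1-0-0, 100--, 11--0*
[col 3] -1--0, 01---
Prime implicants: --000, --110, -0-01, -00-1, -000-, -1--0, -111-, 0--01, 0-0-1, 0-00-, 01---, 1--10, 1-0-0, 100--
PI chart (minterm → PIs covering it):
  0 | --000,-000-,0-00-
  1 | -0-01,-00-1,-000-,0--01,0-0-1,0-00-
  3 | -00-1,0-0-1
  5 | -0-01,0--01
  6 | --110  (sole → essential)
  8 | --000,-1--0,0-00-,01---
  9 | 0--01,0-0-1,0-00-,01---
  10 | -1--0,01---
  11 | 0-0-1,01---
  12 | -1--0,01---
  13 | 0--01,01---
  14 | --110,-1--0,-111-,01---
  15 | -111-,01---
  16 | --000,-000-,1-0-0,100--
  17 | -0-01,-00-1,-000-,100--
  18 | 1--10,1-0-0,100--
  19 | -00-1,100--
  21 | -0-01  (sole → essential)
  22 | --110,1--10
  24 | --000,-1--0,1-0-0
  26 | -1--0,1--10,1-0-0
  28 | -1--0  (sole → essential)
  30 | --110,-1--0,-111-,1--10
  31 | -111-  (sole → essential)
Essential prime implicants: --110, -0-01, -1--0, -111-

YES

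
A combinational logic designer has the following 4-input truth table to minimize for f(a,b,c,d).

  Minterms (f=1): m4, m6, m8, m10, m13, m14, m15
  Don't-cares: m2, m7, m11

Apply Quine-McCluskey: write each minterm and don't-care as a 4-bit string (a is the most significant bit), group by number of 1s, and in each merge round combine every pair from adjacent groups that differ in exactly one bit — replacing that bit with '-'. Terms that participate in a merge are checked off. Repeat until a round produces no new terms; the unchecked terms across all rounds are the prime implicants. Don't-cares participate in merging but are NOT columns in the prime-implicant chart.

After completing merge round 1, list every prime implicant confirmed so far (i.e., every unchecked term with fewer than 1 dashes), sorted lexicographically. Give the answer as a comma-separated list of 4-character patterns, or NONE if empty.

Round 0: 0010✓ 0100✓ 0110✓ 0111✓ 1000✓ 1010✓ 1011✓ 1101✓ 1110✓ 1111✓
Round 1: -010✓ -110✓ -111✓ 0-10✓ 01-0 011-✓ 1-10✓ 1-11✓ 10-0 101-✓ 11-1 111-✓
Round 2: --10 -11- 1-1-
PIs = {--10, -11-, 01-0, 1-1-, 10-0, 11-1}

NONE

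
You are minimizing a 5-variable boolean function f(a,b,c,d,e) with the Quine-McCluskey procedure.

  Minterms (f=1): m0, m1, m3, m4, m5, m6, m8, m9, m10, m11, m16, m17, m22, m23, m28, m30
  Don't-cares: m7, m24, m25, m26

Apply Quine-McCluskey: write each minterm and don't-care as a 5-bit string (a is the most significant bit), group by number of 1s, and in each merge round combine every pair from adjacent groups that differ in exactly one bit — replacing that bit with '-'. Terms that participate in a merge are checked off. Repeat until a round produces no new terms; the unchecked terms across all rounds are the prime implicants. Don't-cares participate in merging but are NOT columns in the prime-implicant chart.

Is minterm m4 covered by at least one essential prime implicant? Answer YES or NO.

size-2^0 implicants → 00000(✓)  00001(✓)  00011(✓)  00100(✓)  00101(✓)  00110(✓)  00111(✓)  01000(✓)  01001(✓)  01010(✓)  01011(✓)  10000(✓)  10001(✓)  10110(✓)  10111(✓)  11000(✓)  11001(✓)  11010(✓)  11100(✓)  11110(✓)
size-2^1 implicants → -0000(✓)  -0001(✓)  -0110(✓)  -0111(✓)  -1000(✓)  -1001(✓)  -1010(✓)  0-000(✓)  0-001(✓)  0-011(✓)  00-00(✓)  00-01(✓)  00-11(✓)  000-1(✓)  0000-(✓)  001-0(✓)  001-1(✓)  0010-(✓)  0011-(✓)  010-0(✓)  010-1(✓)  0100-(✓)  0101-(✓)  1-000(✓)  1-001(✓)  1-110  1000-(✓)  1011-(✓)  11-00(✓)  11-10(✓)  110-0(✓)  1100-(✓)  111-0(✓)
size-2^2 implicants → --000(✓)  --001(✓)  -000-(✓)  -011-  -10-0  -100-(✓)  0-0-1  0-00-(✓)  00--1  00-0-  001--  010--  1-00-(✓)  11--0
size-2^3 implicants → --00-
Unchecked terms (primes): --00-, -011-, -10-0, 0-0-1, 00--1, 00-0-, 001--, 010--, 1-110, 11--0
Minterm coverage:
  m0 ⊆ --00-,00-0-
  m1 ⊆ --00-,0-0-1,00--1,00-0-
  m3 ⊆ 0-0-1,00--1
  m4 ⊆ 00-0-,001--
  m5 ⊆ 00--1,00-0-,001--
  m6 ⊆ -011-,001--
  m8 ⊆ --00-,-10-0,010--
  m9 ⊆ --00-,0-0-1,010--
  m10 ⊆ -10-0,010--
  m11 ⊆ 0-0-1,010--
  m16 ⊆ --00- [E]
  m17 ⊆ --00- [E]
  m22 ⊆ -011-,1-110
  m23 ⊆ -011- [E]
  m28 ⊆ 11--0 [E]
  m30 ⊆ 1-110,11--0
E = {--00-, -011-, 11--0}

NO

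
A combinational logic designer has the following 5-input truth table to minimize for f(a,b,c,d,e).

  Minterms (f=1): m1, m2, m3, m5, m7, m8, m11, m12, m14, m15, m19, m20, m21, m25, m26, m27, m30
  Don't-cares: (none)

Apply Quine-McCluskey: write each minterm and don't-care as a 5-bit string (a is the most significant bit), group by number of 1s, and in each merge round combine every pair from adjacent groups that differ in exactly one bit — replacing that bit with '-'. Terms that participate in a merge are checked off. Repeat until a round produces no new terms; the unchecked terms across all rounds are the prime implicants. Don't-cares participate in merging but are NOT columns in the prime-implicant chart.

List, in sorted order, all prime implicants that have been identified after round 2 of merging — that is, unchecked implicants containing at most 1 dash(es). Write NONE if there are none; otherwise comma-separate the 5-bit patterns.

-0101, -1110, 0001-, 01-00, 011-0, 0111-, 1010-, 11-10, 110-1, 1101-

[col 0] 00001*, 00010*, 00011*, 00101*, 00111*, 01000*, 01011*, 01100*, 01110*, 01111*, 10011*, 10100*, 10101*, 11001*, 11010*, 11011*, 11110*
[col 1] -0011*, -0101, -1011*, -1110, 0-011*, 0-111*, 00-01*, 00-11*, 000-1*, 0001-, 001-1*, 01-00, 01-11*, 011-0, 0111-, 1-011*, 1010-, 11-10, 110-1, 1101-
[col 2] --011, 0--11, 00--1
Prime implicants: --011, -0101, -1110, 0--11, 00--1, 0001-, 01-00, 011-0, 0111-, 1010-, 11-10, 110-1, 1101-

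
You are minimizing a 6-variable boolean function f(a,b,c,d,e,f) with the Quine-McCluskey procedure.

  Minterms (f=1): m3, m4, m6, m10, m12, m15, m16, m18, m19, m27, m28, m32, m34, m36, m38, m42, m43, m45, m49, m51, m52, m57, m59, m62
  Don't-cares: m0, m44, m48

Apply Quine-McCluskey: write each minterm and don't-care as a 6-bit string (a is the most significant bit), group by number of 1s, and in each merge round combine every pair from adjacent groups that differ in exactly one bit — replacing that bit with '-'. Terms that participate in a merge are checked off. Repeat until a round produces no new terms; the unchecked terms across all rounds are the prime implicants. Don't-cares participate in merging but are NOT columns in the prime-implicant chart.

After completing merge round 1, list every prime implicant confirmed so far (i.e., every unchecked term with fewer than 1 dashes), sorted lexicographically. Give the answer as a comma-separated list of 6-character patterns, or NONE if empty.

Round 0: 000000✓ 000011✓ 000100✓ 000110✓ 001010✓ 001100✓ 001111 010000✓ 010010✓ 010011✓ 011011✓ 011100✓ 100000✓ 100010✓ 100100✓ 100110✓ 101010✓ 101011✓ 101100✓ 101101✓ 110000✓ 110001✓ 110011✓ 110100✓ 111001✓ 111011✓ 111110
Round 1: -00000✓ -00100✓ -00110✓ -01010 -01100✓ -10000✓ -10011✓ -11011✓ 0-0000✓ 0-0011 0-1100 00-100✓ 000-00✓ 0001-0✓ 01-011✓ 0100-0 01001- 1-0000✓ 1-0100✓ 1-1011 10-010 10-100✓ 100-00✓ 100-10✓ 1000-0✓ 1001-0✓ 10101- 10110- 11-001✓ 11-011✓ 110-00✓ 1100-1✓ 11000- 1110-1✓
Round 2: --0000 -0-100 -00-00 -001-0 -1-011 1-0-00 100--0 11-0-1
PIs = {--0000, -0-100, -00-00, -001-0, -01010, -1-011, 0-0011, 0-1100, 001111, 0100-0, 01001-, 1-0-00, 1-1011, 10-010, 100--0, 10101-, 10110-, 11-0-1, 11000-, 111110}

001111, 111110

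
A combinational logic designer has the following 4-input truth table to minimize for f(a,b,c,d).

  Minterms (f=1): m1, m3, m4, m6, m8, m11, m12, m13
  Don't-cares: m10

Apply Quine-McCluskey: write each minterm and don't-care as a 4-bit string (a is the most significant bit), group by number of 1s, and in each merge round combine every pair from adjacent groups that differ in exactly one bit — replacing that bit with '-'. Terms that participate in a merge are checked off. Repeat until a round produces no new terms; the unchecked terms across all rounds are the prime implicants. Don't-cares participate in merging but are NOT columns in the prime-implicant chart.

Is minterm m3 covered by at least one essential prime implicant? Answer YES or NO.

size-2^0 implicants → 0001(✓)  0011(✓)  0100(✓)  0110(✓)  1000(✓)  1010(✓)  1011(✓)  1100(✓)  1101(✓)
size-2^1 implicants → -011  -100  00-1  01-0  1-00  10-0  101-  110-
Unchecked terms (primes): -011, -100, 00-1, 01-0, 1-00, 10-0, 101-, 110-
Minterm coverage:
  m1 ⊆ 00-1 [E]
  m3 ⊆ -011,00-1
  m4 ⊆ -100,01-0
  m6 ⊆ 01-0 [E]
  m8 ⊆ 1-00,10-0
  m11 ⊆ -011,101-
  m12 ⊆ -100,1-00,110-
  m13 ⊆ 110- [E]
E = {00-1, 01-0, 110-}

YES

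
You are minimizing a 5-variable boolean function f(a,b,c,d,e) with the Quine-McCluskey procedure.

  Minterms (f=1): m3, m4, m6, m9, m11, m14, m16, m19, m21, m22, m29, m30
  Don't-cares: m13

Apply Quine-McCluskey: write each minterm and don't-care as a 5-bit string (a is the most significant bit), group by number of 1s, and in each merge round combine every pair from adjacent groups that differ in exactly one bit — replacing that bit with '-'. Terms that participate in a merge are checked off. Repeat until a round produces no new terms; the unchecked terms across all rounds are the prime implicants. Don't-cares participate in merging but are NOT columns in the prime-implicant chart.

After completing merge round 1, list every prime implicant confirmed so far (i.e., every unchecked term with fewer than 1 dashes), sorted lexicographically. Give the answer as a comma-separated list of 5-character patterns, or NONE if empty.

[col 0] 00011*, 00100*, 00110*, 01001*, 01011*, 01101*, 01110*, 10000, 10011*, 10101*, 10110*, 11101*, 11110*
[col 1] -0011, -0110*, -1101, -1110*, 0-011, 0-110*, 001-0, 01-01, 010-1, 1-101, 1-110*
[col 2] --110
Prime implicants: --110, -0011, -1101, 0-011, 001-0, 01-01, 010-1, 1-101, 10000

10000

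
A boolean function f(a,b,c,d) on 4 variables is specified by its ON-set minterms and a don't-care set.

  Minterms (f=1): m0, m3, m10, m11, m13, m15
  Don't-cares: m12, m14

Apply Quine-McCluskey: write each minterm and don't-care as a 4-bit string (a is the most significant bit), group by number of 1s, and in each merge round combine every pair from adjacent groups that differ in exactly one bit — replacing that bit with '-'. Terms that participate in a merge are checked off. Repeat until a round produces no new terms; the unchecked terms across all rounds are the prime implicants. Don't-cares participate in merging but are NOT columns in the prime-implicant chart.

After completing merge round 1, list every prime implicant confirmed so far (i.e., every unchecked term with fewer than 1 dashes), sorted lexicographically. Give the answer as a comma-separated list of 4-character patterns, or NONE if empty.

[col 0] 0000, 0011*, 1010*, 1011*, 1100*, 1101*, 1110*, 1111*
[col 1] -011, 1-10*, 1-11*, 101-*, 11-0*, 11-1*, 110-*, 111-*
[col 2] 1-1-, 11--
Prime implicants: -011, 0000, 1-1-, 11--

0000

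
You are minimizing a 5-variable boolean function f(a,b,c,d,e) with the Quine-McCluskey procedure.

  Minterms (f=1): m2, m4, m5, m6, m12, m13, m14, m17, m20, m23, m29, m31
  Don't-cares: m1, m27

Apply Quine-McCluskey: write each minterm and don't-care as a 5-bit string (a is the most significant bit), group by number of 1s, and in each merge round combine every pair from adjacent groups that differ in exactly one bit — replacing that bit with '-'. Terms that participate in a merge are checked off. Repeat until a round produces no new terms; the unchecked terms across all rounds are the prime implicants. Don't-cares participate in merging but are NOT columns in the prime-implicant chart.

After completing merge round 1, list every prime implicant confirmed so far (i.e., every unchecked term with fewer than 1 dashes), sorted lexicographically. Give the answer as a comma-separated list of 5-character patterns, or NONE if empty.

Round 0: 00001✓ 00010✓ 00100✓ 00101✓ 00110✓ 01100✓ 01101✓ 01110✓ 10001✓ 10100✓ 10111✓ 11011✓ 11101✓ 11111✓
Round 1: -0001 -0100 -1101 0-100✓ 0-101✓ 0-110✓ 00-01 00-10 001-0✓ 0010-✓ 011-0✓ 0110-✓ 1-111 11-11 111-1
Round 2: 0-1-0 0-10-
PIs = {-0001, -0100, -1101, 0-1-0, 0-10-, 00-01, 00-10, 1-111, 11-11, 111-1}

NONE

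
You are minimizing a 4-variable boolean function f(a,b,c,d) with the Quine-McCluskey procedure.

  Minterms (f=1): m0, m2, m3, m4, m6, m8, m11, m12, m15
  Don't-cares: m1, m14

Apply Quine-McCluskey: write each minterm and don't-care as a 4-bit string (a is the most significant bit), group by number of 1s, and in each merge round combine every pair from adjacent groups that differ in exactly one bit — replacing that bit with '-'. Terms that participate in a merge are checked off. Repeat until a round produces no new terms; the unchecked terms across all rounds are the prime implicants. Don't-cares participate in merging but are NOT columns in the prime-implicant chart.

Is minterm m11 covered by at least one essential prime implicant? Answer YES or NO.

Round 0: 0000✓ 0001✓ 0010✓ 0011✓ 0100✓ 0110✓ 1000✓ 1011✓ 1100✓ 1110✓ 1111✓
Round 1: -000✓ -011 -100✓ -110✓ 0-00✓ 0-10✓ 00-0✓ 00-1✓ 000-✓ 001-✓ 01-0✓ 1-00✓ 1-11 11-0✓ 111-
Round 2: --00 -1-0 0--0 00--
PIs = {--00, -011, -1-0, 0--0, 00--, 1-11, 111-}
Coverage chart:
  m0: --00,0--0,00--
  m2: 0--0,00--
  m3: -011,00--
  m4: --00,-1-0,0--0
  m6: -1-0,0--0
  m8: --00 ←essential
  m11: -011,1-11
  m12: --00,-1-0
  m15: 1-11,111-
Essential: --00

NO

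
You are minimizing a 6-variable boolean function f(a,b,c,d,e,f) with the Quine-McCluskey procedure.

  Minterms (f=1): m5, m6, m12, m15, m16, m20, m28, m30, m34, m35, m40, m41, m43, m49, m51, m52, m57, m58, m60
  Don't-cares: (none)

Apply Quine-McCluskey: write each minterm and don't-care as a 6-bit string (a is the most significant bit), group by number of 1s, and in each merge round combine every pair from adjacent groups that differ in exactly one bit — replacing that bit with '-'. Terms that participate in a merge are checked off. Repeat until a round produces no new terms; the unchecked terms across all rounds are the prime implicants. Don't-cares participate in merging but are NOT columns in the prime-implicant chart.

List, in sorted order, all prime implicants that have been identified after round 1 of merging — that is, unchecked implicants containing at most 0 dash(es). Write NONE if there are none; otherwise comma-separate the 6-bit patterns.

Round 0: 000101 000110 001100✓ 001111 010000✓ 010100✓ 011100✓ 011110✓ 100010✓ 100011✓ 101000✓ 101001✓ 101011✓ 110001✓ 110011✓ 110100✓ 111001✓ 111010 111100✓
Round 1: -10100✓ -11100✓ 0-1100 01-100✓ 010-00 0111-0 1-0011 1-1001 10-011 10001- 1010-1 10100- 11-001 11-100✓ 1100-1
Round 2: -1-100
PIs = {-1-100, 0-1100, 000101, 000110, 001111, 010-00, 0111-0, 1-0011, 1-1001, 10-011, 10001-, 1010-1, 10100-, 11-001, 1100-1, 111010}

000101, 000110, 001111, 111010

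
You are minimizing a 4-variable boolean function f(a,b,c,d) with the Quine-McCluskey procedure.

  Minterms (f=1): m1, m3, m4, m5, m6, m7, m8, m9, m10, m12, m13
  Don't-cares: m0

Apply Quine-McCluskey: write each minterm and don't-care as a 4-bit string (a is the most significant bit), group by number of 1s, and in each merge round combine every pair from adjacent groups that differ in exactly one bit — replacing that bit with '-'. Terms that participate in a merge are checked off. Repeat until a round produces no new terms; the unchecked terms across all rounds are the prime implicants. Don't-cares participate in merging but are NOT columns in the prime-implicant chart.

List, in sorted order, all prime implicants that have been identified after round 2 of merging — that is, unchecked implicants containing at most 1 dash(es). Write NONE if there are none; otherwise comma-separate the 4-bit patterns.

10-0

[col 0] 0000*, 0001*, 0011*, 0100*, 0101*, 0110*, 0111*, 1000*, 1001*, 1010*, 1100*, 1101*
[col 1] -000*, -001*, -100*, -101*, 0-00*, 0-01*, 0-11*, 00-1*, 000-*, 01-0*, 01-1*, 010-*, 011-*, 1-00*, 1-01*, 10-0, 100-*, 110-*
[col 2] --00*, --01*, -00-*, -10-*, 0--1, 0-0-*, 01--, 1-0-*
[col 3] --0-
Prime implicants: --0-, 0--1, 01--, 10-0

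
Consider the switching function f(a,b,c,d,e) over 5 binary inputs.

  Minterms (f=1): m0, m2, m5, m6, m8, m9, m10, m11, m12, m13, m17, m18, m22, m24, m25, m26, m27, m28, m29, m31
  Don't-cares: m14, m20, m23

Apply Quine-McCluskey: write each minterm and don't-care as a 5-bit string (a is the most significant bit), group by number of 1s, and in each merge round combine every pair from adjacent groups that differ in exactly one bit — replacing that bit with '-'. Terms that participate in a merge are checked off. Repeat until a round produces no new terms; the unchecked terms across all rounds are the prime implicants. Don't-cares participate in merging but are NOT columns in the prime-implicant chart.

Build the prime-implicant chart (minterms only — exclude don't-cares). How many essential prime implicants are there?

4

size-2^0 implicants → 00000(✓)  00010(✓)  00101(✓)  00110(✓)  01000(✓)  01001(✓)  01010(✓)  01011(✓)  01100(✓)  01101(✓)  01110(✓)  10001(✓)  10010(✓)  10100(✓)  10110(✓)  10111(✓)  11000(✓)  11001(✓)  11010(✓)  11011(✓)  11100(✓)  11101(✓)  11111(✓)
size-2^1 implicants → -0010(✓)  -0110(✓)  -1000(✓)  -1001(✓)  -1010(✓)  -1011(✓)  -1100(✓)  -1101(✓)  0-000(✓)  0-010(✓)  0-101  0-110(✓)  00-10(✓)  000-0(✓)  01-00(✓)  01-01(✓)  01-10(✓)  010-0(✓)  010-1(✓)  0100-(✓)  0101-(✓)  011-0(✓)  0110-(✓)  1-001  1-010(✓)  1-100  1-111  10-10(✓)  101-0  1011-  11-00(✓)  11-01(✓)  11-11(✓)  110-0(✓)  110-1(✓)  1100-(✓)  1101-(✓)  111-1(✓)  1110-(✓)
size-2^2 implicants → --010  -0-10  -1-00(✓)  -1-01(✓)  -10-0(✓)  -10-1(✓)  -100-(✓)  -101-(✓)  -110-(✓)  0--10  0-0-0  01--0  01-0-(✓)  010--(✓)  11--1  11-0-(✓)  110--(✓)
size-2^3 implicants → -1-0-  -10--
Unchecked terms (primes): --010, -0-10, -1-0-, -10--, 0--10, 0-0-0, 0-101, 01--0, 1-001, 1-100, 1-111, 101-0, 1011-, 11--1
Minterm coverage:
  m0 ⊆ 0-0-0 [E]
  m2 ⊆ --010,-0-10,0--10,0-0-0
  m5 ⊆ 0-101 [E]
  m6 ⊆ -0-10,0--10
  m8 ⊆ -1-0-,-10--,0-0-0,01--0
  m9 ⊆ -1-0-,-10--
  m10 ⊆ --010,-10--,0--10,0-0-0,01--0
  m11 ⊆ -10-- [E]
  m12 ⊆ -1-0-,01--0
  m13 ⊆ -1-0-,0-101
  m17 ⊆ 1-001 [E]
  m18 ⊆ --010,-0-10
  m22 ⊆ -0-10,101-0,1011-
  m24 ⊆ -1-0-,-10--
  m25 ⊆ -1-0-,-10--,1-001,11--1
  m26 ⊆ --010,-10--
  m27 ⊆ -10--,11--1
  m28 ⊆ -1-0-,1-100
  m29 ⊆ -1-0-,11--1
  m31 ⊆ 1-111,11--1
E = {-10--, 0-0-0, 0-101, 1-001}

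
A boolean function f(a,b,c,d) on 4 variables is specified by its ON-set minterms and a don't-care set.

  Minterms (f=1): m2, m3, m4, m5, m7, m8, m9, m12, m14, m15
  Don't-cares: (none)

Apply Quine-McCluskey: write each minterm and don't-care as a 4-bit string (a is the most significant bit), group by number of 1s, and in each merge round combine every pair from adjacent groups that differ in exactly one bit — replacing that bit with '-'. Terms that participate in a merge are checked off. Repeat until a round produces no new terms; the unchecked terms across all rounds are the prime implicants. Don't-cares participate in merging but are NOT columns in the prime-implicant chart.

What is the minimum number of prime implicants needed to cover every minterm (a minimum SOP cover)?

5

Round 0: 0010✓ 0011✓ 0100✓ 0101✓ 0111✓ 1000✓ 1001✓ 1100✓ 1110✓ 1111✓
Round 1: -100 -111 0-11 001- 01-1 010- 1-00 100- 11-0 111-
PIs = {-100, -111, 0-11, 001-, 01-1, 010-, 1-00, 100-, 11-0, 111-}
Coverage chart:
  m2: 001- ←essential
  m3: 0-11,001-
  m4: -100,010-
  m5: 01-1,010-
  m7: -111,0-11,01-1
  m8: 1-00,100-
  m9: 100- ←essential
  m12: -100,1-00,11-0
  m14: 11-0,111-
  m15: -111,111-
Essential: 001-, 100-
Petrick residual → -100, 01-1, 111-
Min cover (5 terms): bc'd' + a'b'c + a'bd + ab'c' + abc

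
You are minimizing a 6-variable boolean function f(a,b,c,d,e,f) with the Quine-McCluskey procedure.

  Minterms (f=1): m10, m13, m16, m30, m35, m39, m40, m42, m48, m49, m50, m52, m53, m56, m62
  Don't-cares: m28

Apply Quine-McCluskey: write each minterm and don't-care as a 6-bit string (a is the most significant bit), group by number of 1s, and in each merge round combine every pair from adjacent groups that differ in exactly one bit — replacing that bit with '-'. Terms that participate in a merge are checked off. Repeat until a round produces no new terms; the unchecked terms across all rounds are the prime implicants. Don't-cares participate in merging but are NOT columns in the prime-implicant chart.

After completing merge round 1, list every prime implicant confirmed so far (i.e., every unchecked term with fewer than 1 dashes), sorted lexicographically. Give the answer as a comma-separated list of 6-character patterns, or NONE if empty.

001101

[col 0] 001010*, 001101, 010000*, 011100*, 011110*, 100011*, 100111*, 101000*, 101010*, 110000*, 110001*, 110010*, 110100*, 110101*, 111000*, 111110*
[col 1] -01010, -10000, -11110, 0111-0, 1-1000, 100-11, 1010-0, 11-000, 110-00*, 110-01*, 1100-0, 11000-*, 11010-*
[col 2] 110-0-
Prime implicants: -01010, -10000, -11110, 001101, 0111-0, 1-1000, 100-11, 1010-0, 11-000, 110-0-, 1100-0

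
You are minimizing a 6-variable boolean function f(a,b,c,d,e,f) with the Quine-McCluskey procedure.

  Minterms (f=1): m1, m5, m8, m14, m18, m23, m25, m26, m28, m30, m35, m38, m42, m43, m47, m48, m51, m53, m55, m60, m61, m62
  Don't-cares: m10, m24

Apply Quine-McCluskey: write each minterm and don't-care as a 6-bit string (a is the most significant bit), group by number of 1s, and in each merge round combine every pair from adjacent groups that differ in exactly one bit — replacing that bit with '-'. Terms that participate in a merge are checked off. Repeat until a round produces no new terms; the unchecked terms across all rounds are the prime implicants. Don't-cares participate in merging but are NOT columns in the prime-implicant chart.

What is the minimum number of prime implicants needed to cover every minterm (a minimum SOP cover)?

13

Round 0: 000001✓ 000101✓ 001000✓ 001010✓ 001110✓ 010010✓ 010111✓ 011000✓ 011001✓ 011010✓ 011100✓ 011110✓ 100011✓ 100110 101010✓ 101011✓ 101111✓ 110000 110011✓ 110101✓ 110111✓ 111100✓ 111101✓ 111110✓
Round 1: -01010 -10111 -11100✓ -11110✓ 0-1000✓ 0-1010✓ 0-1110✓ 000-01 001-10✓ 0010-0✓ 01-010 011-00✓ 011-10✓ 0110-0✓ 01100- 0111-0✓ 1-0011 10-011 101-11 10101- 11-101 110-11 1101-1 1111-0✓ 11110-
Round 2: -111-0 0-1-10 0-10-0 011--0
PIs = {-01010, -10111, -111-0, 0-1-10, 0-10-0, 000-01, 01-010, 011--0, 01100-, 1-0011, 10-011, 100110, 101-11, 10101-, 11-101, 110-11, 110000, 1101-1, 11110-}
Coverage chart:
  m1: 000-01 ←essential
  m5: 000-01 ←essential
  m8: 0-10-0 ←essential
  m14: 0-1-10 ←essential
  m18: 01-010 ←essential
  m23: -10111 ←essential
  m25: 01100- ←essential
  m26: 0-1-10,0-10-0,01-010,011--0
  m28: -111-0,011--0
  m30: -111-0,0-1-10,011--0
  m35: 1-0011,10-011
  m38: 100110 ←essential
  m42: -01010,10101-
  m43: 10-011,101-11,10101-
  m47: 101-11 ←essential
  m48: 110000 ←essential
  m51: 1-0011,110-11
  m53: 11-101,1101-1
  m55: -10111,110-11,1101-1
  m60: -111-0,11110-
  m61: 11-101,11110-
  m62: -111-0 ←essential
Essential: -10111, -111-0, 0-1-10, 0-10-0, 000-01, 01-010, 01100-, 100110, 101-11, 110000
Petrick residual → -01010, 1-0011, 11-101
Min cover (13 terms): b'cd'ef' + bc'def + bcdf' + a'cef' + a'cd'f' + a'b'c'e'f + a'bd'ef' + a'bcd'e' + ac'd'ef + ab'c'def' + ab'cef + abde'f + abc'd'e'f'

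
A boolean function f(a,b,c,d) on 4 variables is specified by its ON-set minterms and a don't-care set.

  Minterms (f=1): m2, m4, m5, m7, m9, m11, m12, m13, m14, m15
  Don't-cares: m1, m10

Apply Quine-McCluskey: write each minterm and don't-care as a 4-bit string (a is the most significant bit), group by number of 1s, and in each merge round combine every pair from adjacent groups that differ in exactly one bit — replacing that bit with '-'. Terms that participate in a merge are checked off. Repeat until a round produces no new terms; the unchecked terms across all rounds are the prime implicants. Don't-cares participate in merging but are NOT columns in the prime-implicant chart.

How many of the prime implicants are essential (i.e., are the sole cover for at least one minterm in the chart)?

[col 0] 0001*, 0010*, 0100*, 0101*, 0111*, 1001*, 1010*, 1011*, 1100*, 1101*, 1110*, 1111*
[col 1] -001*, -010, -100*, -101*, -111*, 0-01*, 01-1*, 010-*, 1-01*, 1-10*, 1-11*, 10-1*, 101-*, 11-0*, 11-1*, 110-*, 111-*
[col 2] --01, -1-1, -10-, 1--1, 1-1-, 11--
Prime implicants: --01, -010, -1-1, -10-, 1--1, 1-1-, 11--
PI chart (minterm → PIs covering it):
  2 | -010  (sole → essential)
  4 | -10-  (sole → essential)
  5 | --01,-1-1,-10-
  7 | -1-1  (sole → essential)
  9 | --01,1--1
  11 | 1--1,1-1-
  12 | -10-,11--
  13 | --01,-1-1,-10-,1--1,11--
  14 | 1-1-,11--
  15 | -1-1,1--1,1-1-,11--
Essential prime implicants: -010, -1-1, -10-

3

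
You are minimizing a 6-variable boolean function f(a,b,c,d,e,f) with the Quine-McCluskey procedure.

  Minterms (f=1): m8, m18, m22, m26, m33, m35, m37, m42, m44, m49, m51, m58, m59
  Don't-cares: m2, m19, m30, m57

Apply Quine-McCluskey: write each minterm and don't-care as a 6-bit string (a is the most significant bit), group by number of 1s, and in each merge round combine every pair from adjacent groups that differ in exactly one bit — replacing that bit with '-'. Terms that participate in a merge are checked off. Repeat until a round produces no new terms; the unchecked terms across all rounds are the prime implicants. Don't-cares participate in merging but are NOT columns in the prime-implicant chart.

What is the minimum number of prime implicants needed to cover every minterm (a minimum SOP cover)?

7

size-2^0 implicants → 000010(✓)  001000  010010(✓)  010011(✓)  010110(✓)  011010(✓)  011110(✓)  100001(✓)  100011(✓)  100101(✓)  101010(✓)  101100  110001(✓)  110011(✓)  111001(✓)  111010(✓)  111011(✓)
size-2^1 implicants → -10011  -11010  0-0010  01-010(✓)  01-110(✓)  010-10(✓)  01001-  011-10(✓)  1-0001(✓)  1-0011(✓)  1-1010  100-01  1000-1(✓)  11-001(✓)  11-011(✓)  1100-1(✓)  1110-1(✓)  11101-
size-2^2 implicants → 01--10  1-00-1  11-0-1
Unchecked terms (primes): -10011, -11010, 0-0010, 001000, 01--10, 01001-, 1-00-1, 1-1010, 100-01, 101100, 11-0-1, 11101-
Minterm coverage:
  m8 ⊆ 001000 [E]
  m18 ⊆ 0-0010,01--10,01001-
  m22 ⊆ 01--10 [E]
  m26 ⊆ -11010,01--10
  m33 ⊆ 1-00-1,100-01
  m35 ⊆ 1-00-1 [E]
  m37 ⊆ 100-01 [E]
  m42 ⊆ 1-1010 [E]
  m44 ⊆ 101100 [E]
  m49 ⊆ 1-00-1,11-0-1
  m51 ⊆ -10011,1-00-1,11-0-1
  m58 ⊆ -11010,1-1010,11101-
  m59 ⊆ 11-0-1,11101-
E = {001000, 01--10, 1-00-1, 1-1010, 100-01, 101100}
Petrick residual → 11-0-1
Cover = a'b'cd'e'f' + a'bef' + ac'd'f + acd'ef' + ab'c'e'f + ab'cde'f' + abd'f  |cover|=7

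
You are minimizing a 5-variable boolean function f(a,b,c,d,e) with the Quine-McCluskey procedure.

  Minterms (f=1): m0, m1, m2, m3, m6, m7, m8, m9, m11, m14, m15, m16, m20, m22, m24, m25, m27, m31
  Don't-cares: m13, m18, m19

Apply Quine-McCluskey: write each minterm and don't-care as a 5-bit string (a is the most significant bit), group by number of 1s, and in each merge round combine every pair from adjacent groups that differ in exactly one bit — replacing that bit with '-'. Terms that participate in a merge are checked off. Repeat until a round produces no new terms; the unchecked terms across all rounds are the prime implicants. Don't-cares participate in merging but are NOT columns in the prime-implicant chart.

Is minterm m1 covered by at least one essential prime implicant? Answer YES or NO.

NO

[col 0] 00000*, 00001*, 00010*, 00011*, 00110*, 00111*, 01000*, 01001*, 01011*, 01101*, 01110*, 01111*, 10000*, 10010*, 10011*, 10100*, 10110*, 11000*, 11001*, 11011*, 11111*
[col 1] -0000*, -0010*, -0011*, -0110*, -1000*, -1001*, -1011*, -1111*, 0-000*, 0-001*, 0-011*, 0-110*, 0-111*, 00-10*, 00-11*, 000-0*, 000-1*, 0000-*, 0001-*, 0011-*, 01-01*, 01-11*, 010-1*, 0100-*, 011-1*, 0111-*, 1-000*, 1-011*, 10-00*, 10-10*, 100-0*, 1001-*, 101-0*, 11-11*, 110-1*, 1100-*
[col 2] --000, --011, -0-10, -00-0, -001-, -1-11, -10-1, -100-, 0--11, 0-0-1, 0-00-, 0-11-, 00-1-, 000--, 01--1, 10--0
Prime implicants: --000, --011, -0-10, -00-0, -001-, -1-11, -10-1, -100-, 0--11, 0-0-1, 0-00-, 0-11-, 00-1-, 000--, 01--1, 10--0
PI chart (minterm → PIs covering it):
  0 | --000,-00-0,0-00-,000--
  1 | 0-0-1,0-00-,000--
  2 | -0-10,-00-0,-001-,00-1-,000--
  3 | --011,-001-,0--11,0-0-1,00-1-,000--
  6 | -0-10,0-11-,00-1-
  7 | 0--11,0-11-,00-1-
  8 | --000,-100-,0-00-
  9 | -10-1,-100-,0-0-1,0-00-,01--1
  11 | --011,-1-11,-10-1,0--11,0-0-1,01--1
  14 | 0-11-  (sole → essential)
  15 | -1-11,0--11,0-11-,01--1
  16 | --000,-00-0,10--0
  20 | 10--0  (sole → essential)
  22 | -0-10,10--0
  24 | --000,-100-
  25 | -10-1,-100-
  27 | --011,-1-11,-10-1
  31 | -1-11  (sole → essential)
Essential prime implicants: -1-11, 0-11-, 10--0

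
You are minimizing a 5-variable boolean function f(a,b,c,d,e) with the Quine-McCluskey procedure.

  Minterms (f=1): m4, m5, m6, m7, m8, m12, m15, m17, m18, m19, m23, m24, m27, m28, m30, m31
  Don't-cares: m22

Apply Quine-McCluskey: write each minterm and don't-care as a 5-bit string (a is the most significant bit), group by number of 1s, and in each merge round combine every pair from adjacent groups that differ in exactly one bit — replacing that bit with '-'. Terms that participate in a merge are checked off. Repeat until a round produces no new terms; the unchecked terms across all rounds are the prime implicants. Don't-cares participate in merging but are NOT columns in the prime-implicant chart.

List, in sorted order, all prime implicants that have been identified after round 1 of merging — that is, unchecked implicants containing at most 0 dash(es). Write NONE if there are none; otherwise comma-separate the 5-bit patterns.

size-2^0 implicants → 00100(✓)  00101(✓)  00110(✓)  00111(✓)  01000(✓)  01100(✓)  01111(✓)  10001(✓)  10010(✓)  10011(✓)  10110(✓)  10111(✓)  11000(✓)  11011(✓)  11100(✓)  11110(✓)  11111(✓)
size-2^1 implicants → -0110(✓)  -0111(✓)  -1000(✓)  -1100(✓)  -1111(✓)  0-100  0-111(✓)  001-0(✓)  001-1(✓)  0010-(✓)  0011-(✓)  01-00(✓)  1-011(✓)  1-110(✓)  1-111(✓)  10-10(✓)  10-11(✓)  100-1  1001-(✓)  1011-(✓)  11-00(✓)  11-11(✓)  111-0  1111-(✓)
size-2^2 implicants → --111  -011-  -1-00  001--  1--11  1-11-  10-1-
Unchecked terms (primes): --111, -011-, -1-00, 0-100, 001--, 1--11, 1-11-, 10-1-, 100-1, 111-0

NONE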